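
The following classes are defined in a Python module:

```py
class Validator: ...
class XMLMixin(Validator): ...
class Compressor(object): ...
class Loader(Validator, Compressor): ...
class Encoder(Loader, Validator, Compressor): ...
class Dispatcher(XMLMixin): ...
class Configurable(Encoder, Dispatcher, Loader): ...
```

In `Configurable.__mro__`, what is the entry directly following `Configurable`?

Encoder

L[Configurable] = Configurable + merge(L[Encoder], L[Dispatcher], L[Loader], [Encoder Dispatcher Loader])
  take Encoder:  [Encoder Loader Validator Compressor object] + [Dispatcher XMLMixin Validator object] + [Loader Validator Compressor object] + [Encoder Dispatcher Loader]
  take Dispatcher:  [Loader Validator Compressor object] + [Dispatcher XMLMixin Validator object] + [Loader Validator Compressor object] + [Dispatcher Loader]
  take Loader:  [Loader Validator Compressor object] + [XMLMixin Validator object] + [Loader Validator Compressor object] + [Loader]
  take XMLMixin:  [Validator Compressor object] + [XMLMixin Validator object] + [Validator Compressor object]
  take Validator:  [Validator Compressor object] + [Validator object] + [Validator Compressor object]
  take Compressor:  [Compressor object] + [object] + [Compressor object]
  take object:  [object] + [object] + [object]
MRO: Configurable Encoder Dispatcher Loader XMLMixin Validator Compressor object
Configurable is at position 0; next is Encoder.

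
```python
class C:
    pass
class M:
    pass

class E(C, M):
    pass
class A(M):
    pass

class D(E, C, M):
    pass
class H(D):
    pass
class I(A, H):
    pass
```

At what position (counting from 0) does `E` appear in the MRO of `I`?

L[I] = I + merge(L[A], L[H], [A H])
  take A:  [A M object] + [H D E C M object] + [A H]
  take H:  [M object] + [H D E C M object] + [H]
  take D:  [M object] + [D E C M object]
  take E:  [M object] + [E C M object]
  take C:  [M object] + [C M object]
  take M:  [M object] + [M object]
  take object:  [object] + [object]
MRO: I A H D E C M object
E sits at index 4.

4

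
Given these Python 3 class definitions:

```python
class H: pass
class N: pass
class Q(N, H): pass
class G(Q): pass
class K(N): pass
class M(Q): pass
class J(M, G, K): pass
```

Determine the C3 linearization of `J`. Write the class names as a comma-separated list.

L[J] = J + merge(L[M], L[G], L[K], [M G K])
  take M:  [M Q N H object] + [G Q N H object] + [K N object] + [M G K]
  take G:  [Q N H object] + [G Q N H object] + [K N object] + [G K]
  take Q:  [Q N H object] + [Q N H object] + [K N object] + [K]
  take K:  [N H object] + [N H object] + [K N object] + [K]
  take N:  [N H object] + [N H object] + [N object]
  take H:  [H object] + [H object] + [object]
  take object:  [object] + [object] + [object]

J, M, G, Q, K, N, H, object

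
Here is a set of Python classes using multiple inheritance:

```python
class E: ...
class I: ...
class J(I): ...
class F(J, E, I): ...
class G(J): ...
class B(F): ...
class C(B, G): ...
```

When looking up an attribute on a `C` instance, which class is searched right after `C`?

B

L[C] = C + merge(L[B], L[G], [B G])
  take B:  [B F J E I object] + [G J I object] + [B G]
  take F:  [F J E I object] + [G J I object] + [G]
  take G:  [J E I object] + [G J I object] + [G]
  take J:  [J E I object] + [J I object]
  take E:  [E I object] + [I object]
  take I:  [I object] + [I object]
  take object:  [object] + [object]
MRO: C B F G J E I object
C is at position 0; next is B.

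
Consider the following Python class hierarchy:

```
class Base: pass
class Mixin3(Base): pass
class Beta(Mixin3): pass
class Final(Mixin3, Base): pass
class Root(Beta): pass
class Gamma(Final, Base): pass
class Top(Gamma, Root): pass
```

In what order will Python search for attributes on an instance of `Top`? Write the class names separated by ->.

Top -> Gamma -> Final -> Root -> Beta -> Mixin3 -> Base -> object

L[Top] = Top + merge(L[Gamma], L[Root], [Gamma Root])
  take Gamma:  [Gamma Final Mixin3 Base object] + [Root Beta Mixin3 Base object] + [Gamma Root]
  take Final:  [Final Mixin3 Base object] + [Root Beta Mixin3 Base object] + [Root]
  take Root:  [Mixin3 Base object] + [Root Beta Mixin3 Base object] + [Root]
  take Beta:  [Mixin3 Base object] + [Beta Mixin3 Base object]
  take Mixin3:  [Mixin3 Base object] + [Mixin3 Base object]
  take Base:  [Base object] + [Base object]
  take object:  [object] + [object]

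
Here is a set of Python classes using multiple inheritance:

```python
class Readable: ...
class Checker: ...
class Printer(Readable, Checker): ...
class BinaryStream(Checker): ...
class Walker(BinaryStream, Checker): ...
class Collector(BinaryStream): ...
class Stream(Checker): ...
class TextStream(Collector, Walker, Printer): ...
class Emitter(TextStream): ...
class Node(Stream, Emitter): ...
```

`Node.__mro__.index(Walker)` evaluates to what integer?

L[Node] = Node + merge(L[Stream], L[Emitter], [Stream Emitter])
  take Stream:  [Stream Checker object] + [Emitter TextStream Collector Walker BinaryStream Printer Readable Checker object] + [Stream Emitter]
  take Emitter:  [Checker object] + [Emitter TextStream Collector Walker BinaryStream Printer Readable Checker object] + [Emitter]
  take TextStream:  [Checker object] + [TextStream Collector Walker BinaryStream Printer Readable Checker object]
  take Collector:  [Checker object] + [Collector Walker BinaryStream Printer Readable Checker object]
  take Walker:  [Checker object] + [Walker BinaryStream Printer Readable Checker object]
  take BinaryStream:  [Checker object] + [BinaryStream Printer Readable Checker object]
  take Printer:  [Checker object] + [Printer Readable Checker object]
  take Readable:  [Checker object] + [Readable Checker object]
  take Checker:  [Checker object] + [Checker object]
  take object:  [object] + [object]
MRO: Node Stream Emitter TextStream Collector Walker BinaryStream Printer Readable Checker object
Walker sits at index 5.

5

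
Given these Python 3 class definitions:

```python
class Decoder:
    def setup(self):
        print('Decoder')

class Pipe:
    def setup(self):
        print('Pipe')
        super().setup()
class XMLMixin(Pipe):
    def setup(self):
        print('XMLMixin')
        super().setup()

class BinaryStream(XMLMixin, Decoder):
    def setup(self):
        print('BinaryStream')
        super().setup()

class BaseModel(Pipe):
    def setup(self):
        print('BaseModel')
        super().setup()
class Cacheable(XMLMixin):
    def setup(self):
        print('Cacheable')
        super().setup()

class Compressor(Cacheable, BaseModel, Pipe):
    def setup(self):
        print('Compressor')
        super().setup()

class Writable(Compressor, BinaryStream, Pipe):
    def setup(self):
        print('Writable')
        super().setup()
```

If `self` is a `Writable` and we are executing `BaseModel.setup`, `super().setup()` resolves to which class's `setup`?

L[Writable] = Writable + merge(L[Compressor], L[BinaryStream], L[Pipe], [Compressor BinaryStream Pipe])
  take Compressor:  [Compressor Cacheable XMLMixin BaseModel Pipe object] + [BinaryStream XMLMixin Pipe Decoder object] + [Pipe object] + [Compressor BinaryStream Pipe]
  take Cacheable:  [Cacheable XMLMixin BaseModel Pipe object] + [BinaryStream XMLMixin Pipe Decoder object] + [Pipe object] + [BinaryStream Pipe]
  take BinaryStream:  [XMLMixin BaseModel Pipe object] + [BinaryStream XMLMixin Pipe Decoder object] + [Pipe object] + [BinaryStream Pipe]
  take XMLMixin:  [XMLMixin BaseModel Pipe object] + [XMLMixin Pipe Decoder object] + [Pipe object] + [Pipe]
  take BaseModel:  [BaseModel Pipe object] + [Pipe Decoder object] + [Pipe object] + [Pipe]
  take Pipe:  [Pipe object] + [Pipe Decoder object] + [Pipe object] + [Pipe]
  take Decoder:  [object] + [Decoder object] + [object]
  take object:  [object] + [object] + [object]
MRO: Writable Compressor Cacheable BinaryStream XMLMixin BaseModel Pipe Decoder object
super() in BaseModel.setup on a Writable instance goes to the class after BaseModel in Writable's MRO: Pipe.

Pipe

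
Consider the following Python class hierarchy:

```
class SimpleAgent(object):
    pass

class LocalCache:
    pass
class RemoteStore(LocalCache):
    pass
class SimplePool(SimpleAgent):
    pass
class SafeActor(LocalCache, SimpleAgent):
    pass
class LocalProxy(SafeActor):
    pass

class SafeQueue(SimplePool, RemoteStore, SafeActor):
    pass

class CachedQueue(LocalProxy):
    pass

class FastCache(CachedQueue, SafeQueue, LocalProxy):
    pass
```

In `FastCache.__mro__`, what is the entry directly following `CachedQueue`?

SafeQueue

L[FastCache] = FastCache + merge(L[CachedQueue], L[SafeQueue], L[LocalProxy], [CachedQueue SafeQueue LocalProxy])
  take CachedQueue:  [CachedQueue LocalProxy SafeActor LocalCache SimpleAgent object] + [SafeQueue SimplePool RemoteStore SafeActor LocalCache SimpleAgent object] + [LocalProxy SafeActor LocalCache SimpleAgent object] + [CachedQueue SafeQueue LocalProxy]
  take SafeQueue:  [LocalProxy SafeActor LocalCache SimpleAgent object] + [SafeQueue SimplePool RemoteStore SafeActor LocalCache SimpleAgent object] + [LocalProxy SafeActor LocalCache SimpleAgent object] + [SafeQueue LocalProxy]
  take LocalProxy:  [LocalProxy SafeActor LocalCache SimpleAgent object] + [SimplePool RemoteStore SafeActor LocalCache SimpleAgent object] + [LocalProxy SafeActor LocalCache SimpleAgent object] + [LocalProxy]
  take SimplePool:  [SafeActor LocalCache SimpleAgent object] + [SimplePool RemoteStore SafeActor LocalCache SimpleAgent object] + [SafeActor LocalCache SimpleAgent object]
  take RemoteStore:  [SafeActor LocalCache SimpleAgent object] + [RemoteStore SafeActor LocalCache SimpleAgent object] + [SafeActor LocalCache SimpleAgent object]
  take SafeActor:  [SafeActor LocalCache SimpleAgent object] + [SafeActor LocalCache SimpleAgent object] + [SafeActor LocalCache SimpleAgent object]
  take LocalCache:  [LocalCache SimpleAgent object] + [LocalCache SimpleAgent object] + [LocalCache SimpleAgent object]
  take SimpleAgent:  [SimpleAgent object] + [SimpleAgent object] + [SimpleAgent object]
  take object:  [object] + [object] + [object]
MRO: FastCache CachedQueue SafeQueue LocalProxy SimplePool RemoteStore SafeActor LocalCache SimpleAgent object
CachedQueue is at position 1; next is SafeQueue.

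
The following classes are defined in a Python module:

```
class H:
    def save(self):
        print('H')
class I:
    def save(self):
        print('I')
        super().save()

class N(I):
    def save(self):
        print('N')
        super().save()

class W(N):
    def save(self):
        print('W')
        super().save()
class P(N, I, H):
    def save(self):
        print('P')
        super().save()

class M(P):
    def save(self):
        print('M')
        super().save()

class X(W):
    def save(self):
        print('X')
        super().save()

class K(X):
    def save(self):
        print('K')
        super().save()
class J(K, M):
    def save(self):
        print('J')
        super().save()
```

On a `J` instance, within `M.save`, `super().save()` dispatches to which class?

P

L[J] = J + merge(L[K], L[M], [K M])
  take K:  [K X W N I object] + [M P N I H object] + [K M]
  take X:  [X W N I object] + [M P N I H object] + [M]
  take W:  [W N I object] + [M P N I H object] + [M]
  take M:  [N I object] + [M P N I H object] + [M]
  take P:  [N I object] + [P N I H object]
  take N:  [N I object] + [N I H object]
  take I:  [I object] + [I H object]
  take H:  [object] + [H object]
  take object:  [object] + [object]
MRO: J K X W M P N I H object
super() in M.save on a J instance goes to the class after M in J's MRO: P.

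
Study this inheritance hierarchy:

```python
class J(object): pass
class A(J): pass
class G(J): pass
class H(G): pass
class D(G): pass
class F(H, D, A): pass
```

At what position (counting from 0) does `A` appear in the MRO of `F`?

4

L[F] = F + merge(L[H], L[D], L[A], [H D A])
  take H:  [H G J object] + [D G J object] + [A J object] + [H D A]
  take D:  [G J object] + [D G J object] + [A J object] + [D A]
  take G:  [G J object] + [G J object] + [A J object] + [A]
  take A:  [J object] + [J object] + [A J object] + [A]
  take J:  [J object] + [J object] + [J object]
  take object:  [object] + [object] + [object]
MRO: F H D G A J object
A sits at index 4.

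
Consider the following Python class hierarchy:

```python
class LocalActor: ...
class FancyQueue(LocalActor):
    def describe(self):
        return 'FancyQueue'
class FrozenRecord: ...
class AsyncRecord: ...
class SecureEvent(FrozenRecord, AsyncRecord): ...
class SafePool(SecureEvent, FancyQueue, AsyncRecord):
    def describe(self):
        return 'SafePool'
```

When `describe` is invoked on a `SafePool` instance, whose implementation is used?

SafePool

L[SafePool] = SafePool + merge(L[SecureEvent], L[FancyQueue], L[AsyncRecord], [SecureEvent FancyQueue AsyncRecord])
  take SecureEvent:  [SecureEvent FrozenRecord AsyncRecord object] + [FancyQueue LocalActor object] + [AsyncRecord object] + [SecureEvent FancyQueue AsyncRecord]
  take FrozenRecord:  [FrozenRecord AsyncRecord object] + [FancyQueue LocalActor object] + [AsyncRecord object] + [FancyQueue AsyncRecord]
  take FancyQueue:  [AsyncRecord object] + [FancyQueue LocalActor object] + [AsyncRecord object] + [FancyQueue AsyncRecord]
  take AsyncRecord:  [AsyncRecord object] + [LocalActor object] + [AsyncRecord object] + [AsyncRecord]
  take LocalActor:  [object] + [LocalActor object] + [object]
  take object:  [object] + [object] + [object]
MRO: SafePool SecureEvent FrozenRecord FancyQueue AsyncRecord LocalActor object
describe is defined in: FancyQueue, SafePool. First along the MRO is SafePool.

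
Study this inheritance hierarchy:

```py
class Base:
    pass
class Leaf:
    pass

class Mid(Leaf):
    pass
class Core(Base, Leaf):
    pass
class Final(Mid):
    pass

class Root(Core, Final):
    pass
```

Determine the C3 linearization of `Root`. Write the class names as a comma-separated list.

Root, Core, Base, Final, Mid, Leaf, object

L[Root] = Root + merge(L[Core], L[Final], [Core Final])
  take Core:  [Core Base Leaf object] + [Final Mid Leaf object] + [Core Final]
  take Base:  [Base Leaf object] + [Final Mid Leaf object] + [Final]
  take Final:  [Leaf object] + [Final Mid Leaf object] + [Final]
  take Mid:  [Leaf object] + [Mid Leaf object]
  take Leaf:  [Leaf object] + [Leaf object]
  take object:  [object] + [object]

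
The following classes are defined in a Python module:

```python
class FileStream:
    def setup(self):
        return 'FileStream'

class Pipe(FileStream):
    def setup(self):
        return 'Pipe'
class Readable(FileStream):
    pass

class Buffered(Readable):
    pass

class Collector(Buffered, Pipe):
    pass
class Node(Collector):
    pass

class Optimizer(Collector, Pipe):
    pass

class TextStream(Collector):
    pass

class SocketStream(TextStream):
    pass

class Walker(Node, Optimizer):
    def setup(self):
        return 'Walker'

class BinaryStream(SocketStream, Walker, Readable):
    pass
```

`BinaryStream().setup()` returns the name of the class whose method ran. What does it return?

Walker

L[BinaryStream] = BinaryStream + merge(L[SocketStream], L[Walker], L[Readable], [SocketStream Walker Readable])
  take SocketStream:  [SocketStream TextStream Collector Buffered Readable Pipe FileStream object] + [Walker Node Optimizer Collector Buffered Readable Pipe FileStream object] + [Readable FileStream object] + [SocketStream Walker Readable]
  take TextStream:  [TextStream Collector Buffered Readable Pipe FileStream object] + [Walker Node Optimizer Collector Buffered Readable Pipe FileStream object] + [Readable FileStream object] + [Walker Readable]
  take Walker:  [Collector Buffered Readable Pipe FileStream object] + [Walker Node Optimizer Collector Buffered Readable Pipe FileStream object] + [Readable FileStream object] + [Walker Readable]
  take Node:  [Collector Buffered Readable Pipe FileStream object] + [Node Optimizer Collector Buffered Readable Pipe FileStream object] + [Readable FileStream object] + [Readable]
  take Optimizer:  [Collector Buffered Readable Pipe FileStream object] + [Optimizer Collector Buffered Readable Pipe FileStream object] + [Readable FileStream object] + [Readable]
  take Collector:  [Collector Buffered Readable Pipe FileStream object] + [Collector Buffered Readable Pipe FileStream object] + [Readable FileStream object] + [Readable]
  take Buffered:  [Buffered Readable Pipe FileStream object] + [Buffered Readable Pipe FileStream object] + [Readable FileStream object] + [Readable]
  take Readable:  [Readable Pipe FileStream object] + [Readable Pipe FileStream object] + [Readable FileStream object] + [Readable]
  take Pipe:  [Pipe FileStream object] + [Pipe FileStream object] + [FileStream object]
  take FileStream:  [FileStream object] + [FileStream object] + [FileStream object]
  take object:  [object] + [object] + [object]
MRO: BinaryStream SocketStream TextStream Walker Node Optimizer Collector Buffered Readable Pipe FileStream object
setup is defined in: FileStream, Pipe, Walker. First along the MRO is Walker.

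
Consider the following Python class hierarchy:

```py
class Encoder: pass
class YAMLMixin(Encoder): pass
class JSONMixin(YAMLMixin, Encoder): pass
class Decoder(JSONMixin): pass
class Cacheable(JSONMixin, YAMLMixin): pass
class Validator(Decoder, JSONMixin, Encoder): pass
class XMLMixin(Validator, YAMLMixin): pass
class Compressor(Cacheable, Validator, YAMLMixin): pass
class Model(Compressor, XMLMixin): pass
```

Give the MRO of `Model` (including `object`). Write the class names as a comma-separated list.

Model, Compressor, Cacheable, XMLMixin, Validator, Decoder, JSONMixin, YAMLMixin, Encoder, object

L[Model] = Model + merge(L[Compressor], L[XMLMixin], [Compressor XMLMixin])
  take Compressor:  [Compressor Cacheable Validator Decoder JSONMixin YAMLMixin Encoder object] + [XMLMixin Validator Decoder JSONMixin YAMLMixin Encoder object] + [Compressor XMLMixin]
  take Cacheable:  [Cacheable Validator Decoder JSONMixin YAMLMixin Encoder object] + [XMLMixin Validator Decoder JSONMixin YAMLMixin Encoder object] + [XMLMixin]
  take XMLMixin:  [Validator Decoder JSONMixin YAMLMixin Encoder object] + [XMLMixin Validator Decoder JSONMixin YAMLMixin Encoder object] + [XMLMixin]
  take Validator:  [Validator Decoder JSONMixin YAMLMixin Encoder object] + [Validator Decoder JSONMixin YAMLMixin Encoder object]
  take Decoder:  [Decoder JSONMixin YAMLMixin Encoder object] + [Decoder JSONMixin YAMLMixin Encoder object]
  take JSONMixin:  [JSONMixin YAMLMixin Encoder object] + [JSONMixin YAMLMixin Encoder object]
  take YAMLMixin:  [YAMLMixin Encoder object] + [YAMLMixin Encoder object]
  take Encoder:  [Encoder object] + [Encoder object]
  take object:  [object] + [object]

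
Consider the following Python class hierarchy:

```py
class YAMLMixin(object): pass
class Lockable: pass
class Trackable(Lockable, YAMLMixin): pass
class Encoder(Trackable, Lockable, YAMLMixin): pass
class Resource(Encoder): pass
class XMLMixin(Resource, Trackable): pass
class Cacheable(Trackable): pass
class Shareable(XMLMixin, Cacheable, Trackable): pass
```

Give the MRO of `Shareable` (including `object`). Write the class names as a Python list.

L[Shareable] = Shareable + merge(L[XMLMixin], L[Cacheable], L[Trackable], [XMLMixin Cacheable Trackable])
  take XMLMixin:  [XMLMixin Resource Encoder Trackable Lockable YAMLMixin object] + [Cacheable Trackable Lockable YAMLMixin object] + [Trackable Lockable YAMLMixin object] + [XMLMixin Cacheable Trackable]
  take Resource:  [Resource Encoder Trackable Lockable YAMLMixin object] + [Cacheable Trackable Lockable YAMLMixin object] + [Trackable Lockable YAMLMixin object] + [Cacheable Trackable]
  take Encoder:  [Encoder Trackable Lockable YAMLMixin object] + [Cacheable Trackable Lockable YAMLMixin object] + [Trackable Lockable YAMLMixin object] + [Cacheable Trackable]
  take Cacheable:  [Trackable Lockable YAMLMixin object] + [Cacheable Trackable Lockable YAMLMixin object] + [Trackable Lockable YAMLMixin object] + [Cacheable Trackable]
  take Trackable:  [Trackable Lockable YAMLMixin object] + [Trackable Lockable YAMLMixin object] + [Trackable Lockable YAMLMixin object] + [Trackable]
  take Lockable:  [Lockable YAMLMixin object] + [Lockable YAMLMixin object] + [Lockable YAMLMixin object]
  take YAMLMixin:  [YAMLMixin object] + [YAMLMixin object] + [YAMLMixin object]
  take object:  [object] + [object] + [object]

[Shareable, XMLMixin, Resource, Encoder, Cacheable, Trackable, Lockable, YAMLMixin, object]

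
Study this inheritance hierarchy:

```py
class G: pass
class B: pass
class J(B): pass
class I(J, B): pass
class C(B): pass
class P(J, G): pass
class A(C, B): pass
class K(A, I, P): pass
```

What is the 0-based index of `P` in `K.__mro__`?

4

L[K] = K + merge(L[A], L[I], L[P], [A I P])
  take A:  [A C B object] + [I J B object] + [P J B G object] + [A I P]
  take C:  [C B object] + [I J B object] + [P J B G object] + [I P]
  take I:  [B object] + [I J B object] + [P J B G object] + [I P]
  take P:  [B object] + [J B object] + [P J B G object] + [P]
  take J:  [B object] + [J B object] + [J B G object]
  take B:  [B object] + [B object] + [B G object]
  take G:  [object] + [object] + [G object]
  take object:  [object] + [object] + [object]
MRO: K A C I P J B G object
P sits at index 4.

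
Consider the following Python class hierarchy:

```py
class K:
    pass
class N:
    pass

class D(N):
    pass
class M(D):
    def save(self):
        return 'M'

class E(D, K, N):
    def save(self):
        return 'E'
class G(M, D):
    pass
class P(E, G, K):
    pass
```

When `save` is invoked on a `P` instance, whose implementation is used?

L[P] = P + merge(L[E], L[G], L[K], [E G K])
  take E:  [E D K N object] + [G M D N object] + [K object] + [E G K]
  take G:  [D K N object] + [G M D N object] + [K object] + [G K]
  take M:  [D K N object] + [M D N object] + [K object] + [K]
  take D:  [D K N object] + [D N object] + [K object] + [K]
  take K:  [K N object] + [N object] + [K object] + [K]
  take N:  [N object] + [N object] + [object]
  take object:  [object] + [object] + [object]
MRO: P E G M D K N object
save is defined in: E, M. First along the MRO is E.

E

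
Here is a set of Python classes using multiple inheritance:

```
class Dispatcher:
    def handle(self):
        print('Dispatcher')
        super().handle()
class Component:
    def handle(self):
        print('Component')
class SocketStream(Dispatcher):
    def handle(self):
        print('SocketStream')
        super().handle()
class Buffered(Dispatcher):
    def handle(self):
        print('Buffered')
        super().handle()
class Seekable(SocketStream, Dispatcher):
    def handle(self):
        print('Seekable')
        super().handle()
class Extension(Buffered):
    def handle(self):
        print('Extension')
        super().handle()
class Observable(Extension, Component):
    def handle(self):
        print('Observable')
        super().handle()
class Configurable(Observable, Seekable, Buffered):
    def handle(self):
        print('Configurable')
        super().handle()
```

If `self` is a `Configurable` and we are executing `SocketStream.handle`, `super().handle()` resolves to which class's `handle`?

Dispatcher

L[Configurable] = Configurable + merge(L[Observable], L[Seekable], L[Buffered], [Observable Seekable Buffered])
  take Observable:  [Observable Extension Buffered Dispatcher Component object] + [Seekable SocketStream Dispatcher object] + [Buffered Dispatcher object] + [Observable Seekable Buffered]
  take Extension:  [Extension Buffered Dispatcher Component object] + [Seekable SocketStream Dispatcher object] + [Buffered Dispatcher object] + [Seekable Buffered]
  take Seekable:  [Buffered Dispatcher Component object] + [Seekable SocketStream Dispatcher object] + [Buffered Dispatcher object] + [Seekable Buffered]
  take Buffered:  [Buffered Dispatcher Component object] + [SocketStream Dispatcher object] + [Buffered Dispatcher object] + [Buffered]
  take SocketStream:  [Dispatcher Component object] + [SocketStream Dispatcher object] + [Dispatcher object]
  take Dispatcher:  [Dispatcher Component object] + [Dispatcher object] + [Dispatcher object]
  take Component:  [Component object] + [object] + [object]
  take object:  [object] + [object] + [object]
MRO: Configurable Observable Extension Seekable Buffered SocketStream Dispatcher Component object
super() in SocketStream.handle on a Configurable instance goes to the class after SocketStream in Configurable's MRO: Dispatcher.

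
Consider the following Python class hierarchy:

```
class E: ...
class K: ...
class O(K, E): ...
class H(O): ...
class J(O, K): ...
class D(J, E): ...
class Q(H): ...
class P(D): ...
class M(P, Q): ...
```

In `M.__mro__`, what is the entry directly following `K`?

E

L[M] = M + merge(L[P], L[Q], [P Q])
  take P:  [P D J O K E object] + [Q H O K E object] + [P Q]
  take D:  [D J O K E object] + [Q H O K E object] + [Q]
  take J:  [J O K E object] + [Q H O K E object] + [Q]
  take Q:  [O K E object] + [Q H O K E object] + [Q]
  take H:  [O K E object] + [H O K E object]
  take O:  [O K E object] + [O K E object]
  take K:  [K E object] + [K E object]
  take E:  [E object] + [E object]
  take object:  [object] + [object]
MRO: M P D J Q H O K E object
K is at position 7; next is E.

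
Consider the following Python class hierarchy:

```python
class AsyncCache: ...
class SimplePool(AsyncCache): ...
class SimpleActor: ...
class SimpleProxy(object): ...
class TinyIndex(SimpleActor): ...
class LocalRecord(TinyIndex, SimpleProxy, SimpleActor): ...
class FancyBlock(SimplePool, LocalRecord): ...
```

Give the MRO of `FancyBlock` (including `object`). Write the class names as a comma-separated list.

L[FancyBlock] = FancyBlock + merge(L[SimplePool], L[LocalRecord], [SimplePool LocalRecord])
  take SimplePool:  [SimplePool AsyncCache object] + [LocalRecord TinyIndex SimpleProxy SimpleActor object] + [SimplePool LocalRecord]
  take AsyncCache:  [AsyncCache object] + [LocalRecord TinyIndex SimpleProxy SimpleActor object] + [LocalRecord]
  take LocalRecord:  [object] + [LocalRecord TinyIndex SimpleProxy SimpleActor object] + [LocalRecord]
  take TinyIndex:  [object] + [TinyIndex SimpleProxy SimpleActor object]
  take SimpleProxy:  [object] + [SimpleProxy SimpleActor object]
  take SimpleActor:  [object] + [SimpleActor object]
  take object:  [object] + [object]

FancyBlock, SimplePool, AsyncCache, LocalRecord, TinyIndex, SimpleProxy, SimpleActor, object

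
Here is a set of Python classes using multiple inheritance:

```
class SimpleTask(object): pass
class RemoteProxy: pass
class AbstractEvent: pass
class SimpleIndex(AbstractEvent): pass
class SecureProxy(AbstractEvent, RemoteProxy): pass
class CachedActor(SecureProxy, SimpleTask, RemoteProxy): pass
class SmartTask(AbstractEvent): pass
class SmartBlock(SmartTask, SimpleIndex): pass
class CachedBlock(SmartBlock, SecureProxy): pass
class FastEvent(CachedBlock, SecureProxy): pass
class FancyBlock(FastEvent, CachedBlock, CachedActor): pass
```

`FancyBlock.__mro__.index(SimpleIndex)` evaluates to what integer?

L[FancyBlock] = FancyBlock + merge(L[FastEvent], L[CachedBlock], L[CachedActor], [FastEvent CachedBlock CachedActor])
  take FastEvent:  [FastEvent CachedBlock SmartBlock SmartTask SimpleIndex SecureProxy AbstractEvent RemoteProxy object] + [CachedBlock SmartBlock SmartTask SimpleIndex SecureProxy AbstractEvent RemoteProxy object] + [CachedActor SecureProxy AbstractEvent SimpleTask RemoteProxy object] + [FastEvent CachedBlock CachedActor]
  take CachedBlock:  [CachedBlock SmartBlock SmartTask SimpleIndex SecureProxy AbstractEvent RemoteProxy object] + [CachedBlock SmartBlock SmartTask SimpleIndex SecureProxy AbstractEvent RemoteProxy object] + [CachedActor SecureProxy AbstractEvent SimpleTask RemoteProxy object] + [CachedBlock CachedActor]
  take SmartBlock:  [SmartBlock SmartTask SimpleIndex SecureProxy AbstractEvent RemoteProxy object] + [SmartBlock SmartTask SimpleIndex SecureProxy AbstractEvent RemoteProxy object] + [CachedActor SecureProxy AbstractEvent SimpleTask RemoteProxy object] + [CachedActor]
  take SmartTask:  [SmartTask SimpleIndex SecureProxy AbstractEvent RemoteProxy object] + [SmartTask SimpleIndex SecureProxy AbstractEvent RemoteProxy object] + [CachedActor SecureProxy AbstractEvent SimpleTask RemoteProxy object] + [CachedActor]
  take SimpleIndex:  [SimpleIndex SecureProxy AbstractEvent RemoteProxy object] + [SimpleIndex SecureProxy AbstractEvent RemoteProxy object] + [CachedActor SecureProxy AbstractEvent SimpleTask RemoteProxy object] + [CachedActor]
  take CachedActor:  [SecureProxy AbstractEvent RemoteProxy object] + [SecureProxy AbstractEvent RemoteProxy object] + [CachedActor SecureProxy AbstractEvent SimpleTask RemoteProxy object] + [CachedActor]
  take SecureProxy:  [SecureProxy AbstractEvent RemoteProxy object] + [SecureProxy AbstractEvent RemoteProxy object] + [SecureProxy AbstractEvent SimpleTask RemoteProxy object]
  take AbstractEvent:  [AbstractEvent RemoteProxy object] + [AbstractEvent RemoteProxy object] + [AbstractEvent SimpleTask RemoteProxy object]
  take SimpleTask:  [RemoteProxy object] + [RemoteProxy object] + [SimpleTask RemoteProxy object]
  take RemoteProxy:  [RemoteProxy object] + [RemoteProxy object] + [RemoteProxy object]
  take object:  [object] + [object] + [object]
MRO: FancyBlock FastEvent CachedBlock SmartBlock SmartTask SimpleIndex CachedActor SecureProxy AbstractEvent SimpleTask RemoteProxy object
SimpleIndex sits at index 5.

5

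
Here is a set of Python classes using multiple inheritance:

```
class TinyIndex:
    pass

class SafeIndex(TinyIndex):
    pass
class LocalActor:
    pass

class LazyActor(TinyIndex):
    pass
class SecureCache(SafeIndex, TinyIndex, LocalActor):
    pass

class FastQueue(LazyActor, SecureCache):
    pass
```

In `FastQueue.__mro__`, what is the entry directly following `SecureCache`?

L[FastQueue] = FastQueue + merge(L[LazyActor], L[SecureCache], [LazyActor SecureCache])
  take LazyActor:  [LazyActor TinyIndex object] + [SecureCache SafeIndex TinyIndex LocalActor object] + [LazyActor SecureCache]
  take SecureCache:  [TinyIndex object] + [SecureCache SafeIndex TinyIndex LocalActor object] + [SecureCache]
  take SafeIndex:  [TinyIndex object] + [SafeIndex TinyIndex LocalActor object]
  take TinyIndex:  [TinyIndex object] + [TinyIndex LocalActor object]
  take LocalActor:  [object] + [LocalActor object]
  take object:  [object] + [object]
MRO: FastQueue LazyActor SecureCache SafeIndex TinyIndex LocalActor object
SecureCache is at position 2; next is SafeIndex.

SafeIndex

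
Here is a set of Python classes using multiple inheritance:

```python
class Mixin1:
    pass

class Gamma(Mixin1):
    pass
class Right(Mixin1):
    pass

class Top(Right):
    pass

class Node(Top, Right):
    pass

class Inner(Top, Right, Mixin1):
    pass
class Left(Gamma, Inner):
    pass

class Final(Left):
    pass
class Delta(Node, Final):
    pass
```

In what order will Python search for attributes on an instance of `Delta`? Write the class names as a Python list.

[Delta, Node, Final, Left, Gamma, Inner, Top, Right, Mixin1, object]

L[Delta] = Delta + merge(L[Node], L[Final], [Node Final])
  take Node:  [Node Top Right Mixin1 object] + [Final Left Gamma Inner Top Right Mixin1 object] + [Node Final]
  take Final:  [Top Right Mixin1 object] + [Final Left Gamma Inner Top Right Mixin1 object] + [Final]
  take Left:  [Top Right Mixin1 object] + [Left Gamma Inner Top Right Mixin1 object]
  take Gamma:  [Top Right Mixin1 object] + [Gamma Inner Top Right Mixin1 object]
  take Inner:  [Top Right Mixin1 object] + [Inner Top Right Mixin1 object]
  take Top:  [Top Right Mixin1 object] + [Top Right Mixin1 object]
  take Right:  [Right Mixin1 object] + [Right Mixin1 object]
  take Mixin1:  [Mixin1 object] + [Mixin1 object]
  take object:  [object] + [object]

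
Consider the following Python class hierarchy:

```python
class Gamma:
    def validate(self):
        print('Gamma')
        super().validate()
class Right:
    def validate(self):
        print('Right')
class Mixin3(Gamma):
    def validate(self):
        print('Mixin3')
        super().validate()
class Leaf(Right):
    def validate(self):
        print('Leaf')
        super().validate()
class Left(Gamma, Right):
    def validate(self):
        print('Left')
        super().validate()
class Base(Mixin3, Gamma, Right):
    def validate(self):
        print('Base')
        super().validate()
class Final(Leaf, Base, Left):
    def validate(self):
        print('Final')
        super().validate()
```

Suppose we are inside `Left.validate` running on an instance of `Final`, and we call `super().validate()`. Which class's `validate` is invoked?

Gamma

L[Final] = Final + merge(L[Leaf], L[Base], L[Left], [Leaf Base Left])
  take Leaf:  [Leaf Right object] + [Base Mixin3 Gamma Right object] + [Left Gamma Right object] + [Leaf Base Left]
  take Base:  [Right object] + [Base Mixin3 Gamma Right object] + [Left Gamma Right object] + [Base Left]
  take Mixin3:  [Right object] + [Mixin3 Gamma Right object] + [Left Gamma Right object] + [Left]
  take Left:  [Right object] + [Gamma Right object] + [Left Gamma Right object] + [Left]
  take Gamma:  [Right object] + [Gamma Right object] + [Gamma Right object]
  take Right:  [Right object] + [Right object] + [Right object]
  take object:  [object] + [object] + [object]
MRO: Final Leaf Base Mixin3 Left Gamma Right object
super() in Left.validate on a Final instance goes to the class after Left in Final's MRO: Gamma.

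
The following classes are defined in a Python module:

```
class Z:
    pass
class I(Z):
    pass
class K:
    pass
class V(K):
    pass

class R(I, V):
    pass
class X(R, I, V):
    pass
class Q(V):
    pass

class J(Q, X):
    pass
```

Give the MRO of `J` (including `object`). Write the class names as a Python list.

L[J] = J + merge(L[Q], L[X], [Q X])
  take Q:  [Q V K object] + [X R I Z V K object] + [Q X]
  take X:  [V K object] + [X R I Z V K object] + [X]
  take R:  [V K object] + [R I Z V K object]
  take I:  [V K object] + [I Z V K object]
  take Z:  [V K object] + [Z V K object]
  take V:  [V K object] + [V K object]
  take K:  [K object] + [K object]
  take object:  [object] + [object]

[J, Q, X, R, I, Z, V, K, object]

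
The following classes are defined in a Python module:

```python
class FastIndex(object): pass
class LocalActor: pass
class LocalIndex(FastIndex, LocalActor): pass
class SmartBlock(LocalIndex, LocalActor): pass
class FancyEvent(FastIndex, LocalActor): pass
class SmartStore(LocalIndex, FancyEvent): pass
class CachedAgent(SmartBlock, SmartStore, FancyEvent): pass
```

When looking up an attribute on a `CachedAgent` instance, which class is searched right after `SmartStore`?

L[CachedAgent] = CachedAgent + merge(L[SmartBlock], L[SmartStore], L[FancyEvent], [SmartBlock SmartStore FancyEvent])
  take SmartBlock:  [SmartBlock LocalIndex FastIndex LocalActor object] + [SmartStore LocalIndex FancyEvent FastIndex LocalActor object] + [FancyEvent FastIndex LocalActor object] + [SmartBlock SmartStore FancyEvent]
  take SmartStore:  [LocalIndex FastIndex LocalActor object] + [SmartStore LocalIndex FancyEvent FastIndex LocalActor object] + [FancyEvent FastIndex LocalActor object] + [SmartStore FancyEvent]
  take LocalIndex:  [LocalIndex FastIndex LocalActor object] + [LocalIndex FancyEvent FastIndex LocalActor object] + [FancyEvent FastIndex LocalActor object] + [FancyEvent]
  take FancyEvent:  [FastIndex LocalActor object] + [FancyEvent FastIndex LocalActor object] + [FancyEvent FastIndex LocalActor object] + [FancyEvent]
  take FastIndex:  [FastIndex LocalActor object] + [FastIndex LocalActor object] + [FastIndex LocalActor object]
  take LocalActor:  [LocalActor object] + [LocalActor object] + [LocalActor object]
  take object:  [object] + [object] + [object]
MRO: CachedAgent SmartBlock SmartStore LocalIndex FancyEvent FastIndex LocalActor object
SmartStore is at position 2; next is LocalIndex.

LocalIndex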